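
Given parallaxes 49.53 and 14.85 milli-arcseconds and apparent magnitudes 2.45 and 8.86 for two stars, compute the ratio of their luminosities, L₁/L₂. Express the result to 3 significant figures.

L₁/L₂ = 32.9

d₁ = 1/p₁ = 1/0.04953″ = 20.19 pc; d₂ = 1/p₂ = 1/0.01485″ = 67.34 pc.
M₁ = m₁ − 5 log₁₀ d₁ + 5 = 2.45 − 6.5257 + 5 = 0.9243.
M₂ = 8.86 − 9.1414 + 5 = 4.7186.
L₁/L₂ = 10^(0.4(M₂ − M₁)) = 10^(0.4 × 3.7943) = 10^1.51772 = 32.94.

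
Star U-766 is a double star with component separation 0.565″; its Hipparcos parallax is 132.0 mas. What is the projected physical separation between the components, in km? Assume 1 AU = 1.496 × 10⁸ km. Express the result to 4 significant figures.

6.403 × 10^8 km

d = 1/p = 1/0.1320″ = 7.5758 pc.
At distance d (pc), an angle of θ arcsec spans θ·d AU: s = 0.565 × 7.5758 = 4.2803 AU.
= 4.2803 × 1.496 × 10⁸ km = 6.4033 × 10^8 km.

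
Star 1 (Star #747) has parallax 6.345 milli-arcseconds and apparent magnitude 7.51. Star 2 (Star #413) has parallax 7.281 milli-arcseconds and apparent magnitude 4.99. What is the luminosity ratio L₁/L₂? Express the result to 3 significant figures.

d₁ = 1/p₁ = 1/0.006345″ = 157.6 pc; d₂ = 1/p₂ = 1/0.007281″ = 137.34 pc.
M₁ = m₁ − 5 log₁₀ d₁ + 5 = 7.51 − 10.9878 + 5 = 1.5222.
M₂ = 4.99 − 10.6890 + 5 = -0.6990.
L₁/L₂ = 10^(0.4(M₂ − M₁)) = 10^(0.4 × (-2.2212)) = 10^(-0.88848) = 0.12928.

L₁/L₂ = 0.129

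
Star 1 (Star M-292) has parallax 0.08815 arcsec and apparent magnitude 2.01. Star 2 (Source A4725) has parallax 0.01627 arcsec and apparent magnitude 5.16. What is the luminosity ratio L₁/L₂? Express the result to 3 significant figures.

d₁ = 1/p₁ = 1/0.08815″ = 11.344 pc; d₂ = 1/p₂ = 1/0.01627″ = 61.463 pc.
M₁ = m₁ − 5 log₁₀ d₁ + 5 = 2.01 − 5.2738 + 5 = 1.7362.
M₂ = 5.16 − 8.9431 + 5 = 1.2169.
L₁/L₂ = 10^(0.4(M₂ − M₁)) = 10^(0.4 × (-0.5193)) = 10^(-0.20772) = 0.61984.

L₁/L₂ = 0.620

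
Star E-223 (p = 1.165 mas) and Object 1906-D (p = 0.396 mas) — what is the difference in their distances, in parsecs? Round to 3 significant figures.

1670 pc

d_A = 1/0.001165″ = 858.37 pc; d_B = 1/0.0003960″ = 2525.3 pc.
|d_B − d_A| = |2525.3 − 858.37| = 1666.9 pc.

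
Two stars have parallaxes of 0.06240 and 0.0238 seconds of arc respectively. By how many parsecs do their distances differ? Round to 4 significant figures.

d_A = 1/0.06240″ = 16.026 pc; d_B = 1/0.02380″ = 42.017 pc.
|d_B − d_A| = |42.017 − 16.026| = 25.991 pc.

25.99 pc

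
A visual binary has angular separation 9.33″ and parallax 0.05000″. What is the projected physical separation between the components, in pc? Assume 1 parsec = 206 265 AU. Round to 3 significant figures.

d = 1/p = 1/0.05000″ = 20 pc.
At distance d (pc), an angle of θ arcsec spans θ·d AU: s = 9.33 × 20 = 186.6 AU.
= 186.6 / 206265 = 0.00090466 pc.

0.000905 pc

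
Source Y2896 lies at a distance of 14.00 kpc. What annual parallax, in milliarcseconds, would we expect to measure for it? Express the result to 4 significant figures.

0.07143 mas

d = 14.00 kpc = 14000 pc.
p = 1/d = 1/14000 = 0.000071429 arcsec.
= 0.000071429 × 1000 = 0.071429 mas.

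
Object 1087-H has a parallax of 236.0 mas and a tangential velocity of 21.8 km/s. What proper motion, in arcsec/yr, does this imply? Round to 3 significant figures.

d = 1/p = 1/0.2360″ = 4.2373 pc.
μ = v_t / (4.74 d) = 21.8 / (4.74 × 4.2373) = 21.8 / 20.085 = 1.0854 ″/yr.

1.09 arcsec/yr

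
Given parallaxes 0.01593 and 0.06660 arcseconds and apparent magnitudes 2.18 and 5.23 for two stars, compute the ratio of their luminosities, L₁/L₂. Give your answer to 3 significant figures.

d₁ = 1/p₁ = 1/0.01593″ = 62.775 pc; d₂ = 1/p₂ = 1/0.06660″ = 15.015 pc.
M₁ = m₁ − 5 log₁₀ d₁ + 5 = 2.18 − 8.9889 + 5 = -1.8089.
M₂ = 5.23 − 5.8826 + 5 = 4.3474.
L₁/L₂ = 10^(0.4(M₂ − M₁)) = 10^(0.4 × 6.1563) = 10^2.46252 = 290.08.

L₁/L₂ = 290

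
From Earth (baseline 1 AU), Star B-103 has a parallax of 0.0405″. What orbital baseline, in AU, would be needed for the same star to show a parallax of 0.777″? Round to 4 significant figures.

Parallax scales linearly with baseline: p ∝ B, so B = p_target / p_Earth × 1 AU.
B = 0.777 / 0.0405 = 19.185 AU.

19.19 AU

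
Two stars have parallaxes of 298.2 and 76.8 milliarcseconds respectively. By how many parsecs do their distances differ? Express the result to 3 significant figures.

9.67 pc

d_A = 1/0.2982″ = 3.3535 pc; d_B = 1/0.07680″ = 13.021 pc.
|d_B − d_A| = |13.021 − 3.3535| = 9.6675 pc.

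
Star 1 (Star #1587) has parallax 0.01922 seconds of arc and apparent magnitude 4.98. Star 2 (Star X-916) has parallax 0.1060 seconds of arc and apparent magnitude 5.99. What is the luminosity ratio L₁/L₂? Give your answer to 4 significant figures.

L₁/L₂ = 77.11

d₁ = 1/p₁ = 1/0.01922″ = 52.029 pc; d₂ = 1/p₂ = 1/0.1060″ = 9.434 pc.
M₁ = m₁ − 5 log₁₀ d₁ + 5 = 4.98 − 8.5812 + 5 = 1.3988.
M₂ = 5.99 − 4.8735 + 5 = 6.1165.
L₁/L₂ = 10^(0.4(M₂ − M₁)) = 10^(0.4 × 4.7177) = 10^1.88708 = 77.105.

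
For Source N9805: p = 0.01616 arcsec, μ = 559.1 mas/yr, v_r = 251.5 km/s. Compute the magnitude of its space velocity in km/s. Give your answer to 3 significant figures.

300 km/s

d = 1/p = 1/0.01616″ = 61.881 pc.
μ = 559.1 mas/yr = 0.5591 ″/yr.
v_t = 4.740 μ d = 4.740 × 0.5591 × 61.881 = 163.99 km/s.
v = √(v_r² + v_t²) = √(251.5² + 163.99²) = √90145 = 300.24 km/s.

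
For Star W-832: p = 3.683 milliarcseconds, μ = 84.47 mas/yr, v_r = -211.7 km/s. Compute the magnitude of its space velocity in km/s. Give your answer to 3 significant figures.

d = 1/p = 1/0.003683″ = 271.52 pc.
μ = 84.47 mas/yr = 0.08447 ″/yr.
v_t = 4.740 μ d = 4.740 × 0.08447 × 271.52 = 108.71 km/s.
v = √(v_r² + v_t²) = √((-211.7)² + 108.71²) = √56634.8 = 237.98 km/s.

238 km/s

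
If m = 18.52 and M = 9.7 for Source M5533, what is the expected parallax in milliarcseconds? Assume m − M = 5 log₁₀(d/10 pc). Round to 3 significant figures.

m − M = 18.52 − 9.7 = 8.82.
d = 10^((m−M)/5 + 1) = 10^2.764 = 580.76 pc.
p = 1/d = 1/580.76 = 0.0017219 arcsec = 1.7219 mas.

1.72 mas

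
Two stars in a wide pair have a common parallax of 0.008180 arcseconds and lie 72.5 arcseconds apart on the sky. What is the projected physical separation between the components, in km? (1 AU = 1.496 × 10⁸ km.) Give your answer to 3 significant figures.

1.33 × 10^12 km

d = 1/p = 1/0.008180″ = 122.25 pc.
At distance d (pc), an angle of θ arcsec spans θ·d AU: s = 72.5 × 122.25 = 8863.1 AU.
= 8863.1 × 1.496 × 10⁸ km = 1.3259 × 10^12 km.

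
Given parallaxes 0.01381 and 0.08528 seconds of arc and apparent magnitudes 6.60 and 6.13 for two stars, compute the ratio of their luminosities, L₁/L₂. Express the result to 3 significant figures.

d₁ = 1/p₁ = 1/0.01381″ = 72.411 pc; d₂ = 1/p₂ = 1/0.08528″ = 11.726 pc.
M₁ = m₁ − 5 log₁₀ d₁ + 5 = 6.60 − 9.2990 + 5 = 2.3010.
M₂ = 6.13 − 5.3457 + 5 = 5.7843.
L₁/L₂ = 10^(0.4(M₂ − M₁)) = 10^(0.4 × 3.4833) = 10^1.39332 = 24.735.

L₁/L₂ = 24.7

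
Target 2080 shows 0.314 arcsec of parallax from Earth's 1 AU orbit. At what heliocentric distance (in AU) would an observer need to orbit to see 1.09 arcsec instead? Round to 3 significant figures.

3.47 AU

Parallax scales linearly with baseline: p ∝ B, so B = p_target / p_Earth × 1 AU.
B = 1.09 / 0.314 = 3.4713 AU.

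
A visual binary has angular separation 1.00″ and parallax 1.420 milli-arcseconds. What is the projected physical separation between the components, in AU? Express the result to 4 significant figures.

704.2 AU

d = 1/p = 1/0.001420″ = 704.23 pc.
At distance d (pc), an angle of θ arcsec spans θ·d AU: s = 1.00 × 704.23 = 704.23 AU.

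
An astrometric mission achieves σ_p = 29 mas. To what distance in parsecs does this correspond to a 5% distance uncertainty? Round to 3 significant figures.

1.72 pc

σ_d/d = σ_p/p, so the condition is σ_p/p ≤ 0.05, i.e. p ≥ σ_p/0.05.
p_min = 29/0.05 = 580 mas = 0.58 arcsec.
d_max = 1/p_min = 1/0.58 = 1.7241 pc.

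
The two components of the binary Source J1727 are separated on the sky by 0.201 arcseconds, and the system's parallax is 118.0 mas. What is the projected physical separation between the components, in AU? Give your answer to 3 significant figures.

d = 1/p = 1/0.1180″ = 8.4746 pc.
At distance d (pc), an angle of θ arcsec spans θ·d AU: s = 0.201 × 8.4746 = 1.7034 AU.

1.70 AU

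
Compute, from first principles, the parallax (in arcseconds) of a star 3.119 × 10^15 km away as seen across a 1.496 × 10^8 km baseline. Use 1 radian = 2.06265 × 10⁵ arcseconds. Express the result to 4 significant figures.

0.009893 arcsec

θ ≈ B/d = (1.496 × 10^8) / (3.119 × 10^15) = 4.7964 × 10^-8 rad.
In arcseconds: 4.7964 × 10^-8 × 206265 = 0.0098933″.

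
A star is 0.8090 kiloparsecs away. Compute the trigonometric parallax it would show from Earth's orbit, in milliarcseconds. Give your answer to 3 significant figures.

1.24 mas

d = 0.8090 kpc = 809 pc.
p = 1/d = 1/809 = 0.0012361 arcsec.
= 0.0012361 × 1000 = 1.2361 mas.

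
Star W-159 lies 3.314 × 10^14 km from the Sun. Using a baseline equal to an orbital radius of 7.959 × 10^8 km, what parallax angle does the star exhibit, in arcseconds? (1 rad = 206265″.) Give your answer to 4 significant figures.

θ ≈ B/d = (7.959 × 10^8) / (3.314 × 10^14) = 2.4016 × 10^-6 rad.
In arcseconds: 2.4016 × 10^-6 × 206265 = 0.49537″.

0.4954 arcsec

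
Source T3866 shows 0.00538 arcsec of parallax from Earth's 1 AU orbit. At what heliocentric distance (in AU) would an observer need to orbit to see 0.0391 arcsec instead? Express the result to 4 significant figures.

7.268 AU

Parallax scales linearly with baseline: p ∝ B, so B = p_target / p_Earth × 1 AU.
B = 0.0391 / 0.00538 = 7.2677 AU.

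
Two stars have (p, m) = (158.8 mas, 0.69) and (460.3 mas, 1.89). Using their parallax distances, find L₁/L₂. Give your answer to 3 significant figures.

d₁ = 1/p₁ = 1/0.1588″ = 6.2972 pc; d₂ = 1/p₂ = 1/0.4603″ = 2.1725 pc.
M₁ = m₁ − 5 log₁₀ d₁ + 5 = 0.69 − 3.9957 + 5 = 1.6943.
M₂ = 1.89 − 1.6848 + 5 = 5.2052.
L₁/L₂ = 10^(0.4(M₂ − M₁)) = 10^(0.4 × 3.5109) = 10^1.40436 = 25.372.

L₁/L₂ = 25.4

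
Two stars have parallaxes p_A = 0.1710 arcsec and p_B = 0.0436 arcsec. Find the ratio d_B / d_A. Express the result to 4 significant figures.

Since d = 1/p, d_B/d_A = p_A/p_B.
= 0.1710 / 0.0436 = 3.922.

3.922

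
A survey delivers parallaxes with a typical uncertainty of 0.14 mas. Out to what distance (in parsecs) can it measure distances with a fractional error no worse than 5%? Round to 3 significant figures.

σ_d/d = σ_p/p, so the condition is σ_p/p ≤ 0.05, i.e. p ≥ σ_p/0.05.
p_min = 0.14/0.05 = 2.8 mas = 0.0028 arcsec.
d_max = 1/p_min = 1/0.0028 = 357.14 pc.

357 pc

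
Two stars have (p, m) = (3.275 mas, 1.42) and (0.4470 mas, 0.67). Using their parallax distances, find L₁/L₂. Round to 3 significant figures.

d₁ = 1/p₁ = 1/0.003275″ = 305.34 pc; d₂ = 1/p₂ = 1/0.0004470″ = 2237.1 pc.
M₁ = m₁ − 5 log₁₀ d₁ + 5 = 1.42 − 12.4239 + 5 = -6.0039.
M₂ = 0.67 − 16.7484 + 5 = -11.0784.
L₁/L₂ = 10^(0.4(M₂ − M₁)) = 10^(0.4 × (-5.0745)) = 10^(-2.02980) = 0.0093368.

L₁/L₂ = 0.00934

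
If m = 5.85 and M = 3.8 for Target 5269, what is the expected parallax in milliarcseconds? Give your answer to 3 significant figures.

38.9 mas

m − M = 5.85 − 3.8 = 2.05.
d = 10^((m−M)/5 + 1) = 10^1.410 = 25.704 pc.
p = 1/d = 1/25.704 = 0.038904 arcsec = 38.904 mas.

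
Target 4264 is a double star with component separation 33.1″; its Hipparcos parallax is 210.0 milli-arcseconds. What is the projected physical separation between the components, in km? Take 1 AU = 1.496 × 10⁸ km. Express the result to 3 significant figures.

2.36 × 10^10 km

d = 1/p = 1/0.2100″ = 4.7619 pc.
At distance d (pc), an angle of θ arcsec spans θ·d AU: s = 33.1 × 4.7619 = 157.62 AU.
= 157.62 × 1.496 × 10⁸ km = 2.3580 × 10^10 km.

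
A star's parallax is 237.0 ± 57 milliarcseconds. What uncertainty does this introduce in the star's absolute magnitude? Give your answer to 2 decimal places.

σ_M = 0.52 mag

M = m − 5 log₁₀ d + 5 = m + 5 log₁₀ p + 5, so ∂M/∂p = 5/(p ln 10).
σ_M = (5/ln 10) · (σ_p/p) = 2.1715 × 57/237.0 = 2.1715 × 0.24051 = 0.52227.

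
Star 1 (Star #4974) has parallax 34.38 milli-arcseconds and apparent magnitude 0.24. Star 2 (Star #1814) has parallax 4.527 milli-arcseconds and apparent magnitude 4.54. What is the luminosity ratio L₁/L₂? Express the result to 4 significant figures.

L₁/L₂ = 0.9099

d₁ = 1/p₁ = 1/0.03438″ = 29.087 pc; d₂ = 1/p₂ = 1/0.004527″ = 220.9 pc.
M₁ = m₁ − 5 log₁₀ d₁ + 5 = 0.24 − 7.3185 + 5 = -2.0785.
M₂ = 4.54 − 11.7210 + 5 = -2.1810.
L₁/L₂ = 10^(0.4(M₂ − M₁)) = 10^(0.4 × (-0.1025)) = 10^(-0.04100) = 0.90991.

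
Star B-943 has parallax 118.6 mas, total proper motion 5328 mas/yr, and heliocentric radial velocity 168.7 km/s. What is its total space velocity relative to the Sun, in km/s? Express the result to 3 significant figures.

272 km/s

d = 1/p = 1/0.1186″ = 8.4317 pc.
μ = 5328 mas/yr = 5.328 ″/yr.
v_t = 4.740 μ d = 4.740 × 5.328 × 8.4317 = 212.94 km/s.
v = √(v_r² + v_t²) = √(168.7² + 212.94²) = √73803.1 = 271.67 km/s.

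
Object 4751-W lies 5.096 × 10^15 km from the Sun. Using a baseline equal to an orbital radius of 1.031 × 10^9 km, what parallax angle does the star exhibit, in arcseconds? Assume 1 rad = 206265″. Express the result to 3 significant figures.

θ ≈ B/d = (1.031 × 10^9) / (5.096 × 10^15) = 2.0232 × 10^-7 rad.
In arcseconds: 2.0232 × 10^-7 × 206265 = 0.041732″.

0.0417 arcsec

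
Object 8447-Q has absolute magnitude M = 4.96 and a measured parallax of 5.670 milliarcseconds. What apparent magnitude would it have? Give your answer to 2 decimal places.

m = 11.19

d = 1/p = 1/0.005670″ = 176.37 pc.
m − M = 5 log₁₀ d − 5 = 5 log₁₀(176.37) − 5 = 11.2321 − 5 = 6.2321.
m = M + (m − M) = 4.96 + 6.2321 = 11.19.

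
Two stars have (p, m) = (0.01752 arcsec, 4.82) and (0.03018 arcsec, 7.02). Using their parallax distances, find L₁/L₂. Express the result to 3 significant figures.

d₁ = 1/p₁ = 1/0.01752″ = 57.078 pc; d₂ = 1/p₂ = 1/0.03018″ = 33.135 pc.
M₁ = m₁ − 5 log₁₀ d₁ + 5 = 4.82 − 8.7823 + 5 = 1.0377.
M₂ = 7.02 − 7.6014 + 5 = 4.4186.
L₁/L₂ = 10^(0.4(M₂ − M₁)) = 10^(0.4 × 3.3809) = 10^1.35236 = 22.509.

L₁/L₂ = 22.5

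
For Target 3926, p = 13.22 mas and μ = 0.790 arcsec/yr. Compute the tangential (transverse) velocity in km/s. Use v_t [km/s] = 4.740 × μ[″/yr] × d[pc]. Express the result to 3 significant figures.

d = 1/p = 1/0.01322″ = 75.643 pc.
v_t = 4.74 × μ × d = 4.74 × 0.790 × 75.643 = 283.25 km/s.

283 km/s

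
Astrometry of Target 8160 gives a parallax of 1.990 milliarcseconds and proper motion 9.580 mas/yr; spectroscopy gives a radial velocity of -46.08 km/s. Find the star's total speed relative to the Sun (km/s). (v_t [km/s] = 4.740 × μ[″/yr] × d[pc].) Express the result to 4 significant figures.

51.42 km/s

d = 1/p = 1/0.001990″ = 502.51 pc.
μ = 9.580 mas/yr = 0.009580 ″/yr.
v_t = 4.740 μ d = 4.740 × 0.009580 × 502.51 = 22.819 km/s.
v = √(v_r² + v_t²) = √((-46.08)² + 22.819²) = √2644.07 = 51.421 km/s.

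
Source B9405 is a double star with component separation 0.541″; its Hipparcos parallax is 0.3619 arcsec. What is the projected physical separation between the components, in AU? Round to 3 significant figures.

d = 1/p = 1/0.3619″ = 2.7632 pc.
At distance d (pc), an angle of θ arcsec spans θ·d AU: s = 0.541 × 2.7632 = 1.4949 AU.

1.49 AU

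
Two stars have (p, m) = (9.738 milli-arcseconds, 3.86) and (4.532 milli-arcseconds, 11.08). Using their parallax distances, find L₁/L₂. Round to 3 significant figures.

L₁/L₂ = 167

d₁ = 1/p₁ = 1/0.009738″ = 102.69 pc; d₂ = 1/p₂ = 1/0.004532″ = 220.65 pc.
M₁ = m₁ − 5 log₁₀ d₁ + 5 = 3.86 − 10.0576 + 5 = -1.1976.
M₂ = 11.08 − 11.7185 + 5 = 4.3615.
L₁/L₂ = 10^(0.4(M₂ − M₁)) = 10^(0.4 × 5.5591) = 10^2.22364 = 167.36.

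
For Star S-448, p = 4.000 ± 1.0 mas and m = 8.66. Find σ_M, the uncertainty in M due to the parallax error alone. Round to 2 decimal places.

M = m − 5 log₁₀ d + 5 = m + 5 log₁₀ p + 5, so ∂M/∂p = 5/(p ln 10).
σ_M = (5/ln 10) · (σ_p/p) = 2.1715 × 1.0/4.000 = 2.1715 × 0.25 = 0.54288.

σ_M = 0.54 mag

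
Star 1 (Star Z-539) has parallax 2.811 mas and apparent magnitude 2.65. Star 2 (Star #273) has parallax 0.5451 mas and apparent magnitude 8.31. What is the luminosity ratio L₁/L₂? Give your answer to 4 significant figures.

d₁ = 1/p₁ = 1/0.002811″ = 355.75 pc; d₂ = 1/p₂ = 1/0.0005451″ = 1834.5 pc.
M₁ = m₁ − 5 log₁₀ d₁ + 5 = 2.65 − 12.7557 + 5 = -5.1057.
M₂ = 8.31 − 16.3176 + 5 = -3.0076.
L₁/L₂ = 10^(0.4(M₂ − M₁)) = 10^(0.4 × 2.0981) = 10^0.83924 = 6.9062.

L₁/L₂ = 6.906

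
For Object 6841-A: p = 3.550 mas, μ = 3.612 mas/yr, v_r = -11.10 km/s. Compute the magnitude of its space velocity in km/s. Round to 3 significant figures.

d = 1/p = 1/0.003550″ = 281.69 pc.
μ = 3.612 mas/yr = 0.003612 ″/yr.
v_t = 4.740 μ d = 4.740 × 0.003612 × 281.69 = 4.8228 km/s.
v = √(v_r² + v_t²) = √((-11.10)² + 4.8228²) = √146.469 = 12.102 km/s.

12.1 km/s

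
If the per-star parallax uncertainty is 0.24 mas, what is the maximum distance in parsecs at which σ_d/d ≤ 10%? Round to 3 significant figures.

σ_d/d = σ_p/p, so the condition is σ_p/p ≤ 0.10, i.e. p ≥ σ_p/0.10.
p_min = 0.24/0.10 = 2.4 mas = 0.0024 arcsec.
d_max = 1/p_min = 1/0.0024 = 416.67 pc.

417 pc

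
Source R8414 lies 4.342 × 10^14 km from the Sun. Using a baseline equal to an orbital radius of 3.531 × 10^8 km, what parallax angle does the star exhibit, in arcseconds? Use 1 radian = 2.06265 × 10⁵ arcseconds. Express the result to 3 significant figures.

0.168 arcsec

θ ≈ B/d = (3.531 × 10^8) / (4.342 × 10^14) = 8.1322 × 10^-7 rad.
In arcseconds: 8.1322 × 10^-7 × 206265 = 0.16774″.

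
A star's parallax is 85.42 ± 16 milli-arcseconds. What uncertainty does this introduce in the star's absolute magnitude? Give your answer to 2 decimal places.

M = m − 5 log₁₀ d + 5 = m + 5 log₁₀ p + 5, so ∂M/∂p = 5/(p ln 10).
σ_M = (5/ln 10) · (σ_p/p) = 2.1715 × 16/85.42 = 2.1715 × 0.18731 = 0.40674.

σ_M = 0.41 mag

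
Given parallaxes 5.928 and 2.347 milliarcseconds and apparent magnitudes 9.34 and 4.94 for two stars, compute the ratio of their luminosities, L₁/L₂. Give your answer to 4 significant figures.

L₁/L₂ = 0.002724

d₁ = 1/p₁ = 1/0.005928″ = 168.69 pc; d₂ = 1/p₂ = 1/0.002347″ = 426.08 pc.
M₁ = m₁ − 5 log₁₀ d₁ + 5 = 9.34 − 11.1354 + 5 = 3.2046.
M₂ = 4.94 − 13.1475 + 5 = -3.2075.
L₁/L₂ = 10^(0.4(M₂ − M₁)) = 10^(0.4 × (-6.4121)) = 10^(-2.56484) = 0.0027237.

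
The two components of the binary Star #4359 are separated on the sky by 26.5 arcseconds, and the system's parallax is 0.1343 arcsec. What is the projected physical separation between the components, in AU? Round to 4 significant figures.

d = 1/p = 1/0.1343″ = 7.446 pc.
At distance d (pc), an angle of θ arcsec spans θ·d AU: s = 26.5 × 7.446 = 197.32 AU.

197.3 AU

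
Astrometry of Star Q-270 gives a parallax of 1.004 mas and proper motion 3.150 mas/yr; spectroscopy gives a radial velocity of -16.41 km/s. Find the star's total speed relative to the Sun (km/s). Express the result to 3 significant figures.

22.1 km/s

d = 1/p = 1/0.001004″ = 996.02 pc.
μ = 3.150 mas/yr = 0.003150 ″/yr.
v_t = 4.740 μ d = 4.740 × 0.003150 × 996.02 = 14.872 km/s.
v = √(v_r² + v_t²) = √((-16.41)² + 14.872²) = √490.464 = 22.146 km/s.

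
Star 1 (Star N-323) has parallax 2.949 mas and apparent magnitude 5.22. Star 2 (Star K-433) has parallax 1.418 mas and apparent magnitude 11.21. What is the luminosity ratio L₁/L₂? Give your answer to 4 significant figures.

d₁ = 1/p₁ = 1/0.002949″ = 339.1 pc; d₂ = 1/p₂ = 1/0.001418″ = 705.22 pc.
M₁ = m₁ − 5 log₁₀ d₁ + 5 = 5.22 − 12.6516 + 5 = -2.4316.
M₂ = 11.21 − 14.2416 + 5 = 1.9684.
L₁/L₂ = 10^(0.4(M₂ − M₁)) = 10^(0.4 × 4.4000) = 10^1.76000 = 57.544.

L₁/L₂ = 57.54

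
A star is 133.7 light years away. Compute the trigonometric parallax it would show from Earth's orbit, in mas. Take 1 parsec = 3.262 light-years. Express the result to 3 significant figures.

24.4 mas

d = 133.7 ly ÷ 3.262 = 40.987 pc.
p = 1/d = 1/40.987 = 0.024398 arcsec.
= 0.024398 × 1000 = 24.398 mas.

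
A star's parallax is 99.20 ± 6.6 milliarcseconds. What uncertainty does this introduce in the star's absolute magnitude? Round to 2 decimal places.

M = m − 5 log₁₀ d + 5 = m + 5 log₁₀ p + 5, so ∂M/∂p = 5/(p ln 10).
σ_M = (5/ln 10) · (σ_p/p) = 2.1715 × 6.6/99.20 = 2.1715 × 0.066532 = 0.14447.

σ_M = 0.14 mag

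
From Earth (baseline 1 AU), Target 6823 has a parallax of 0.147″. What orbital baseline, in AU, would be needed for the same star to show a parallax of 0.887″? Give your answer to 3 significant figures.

Parallax scales linearly with baseline: p ∝ B, so B = p_target / p_Earth × 1 AU.
B = 0.887 / 0.147 = 6.034 AU.

6.03 AU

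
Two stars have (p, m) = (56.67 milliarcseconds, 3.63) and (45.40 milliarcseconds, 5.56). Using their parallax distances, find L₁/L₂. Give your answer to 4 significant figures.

L₁/L₂ = 3.797

d₁ = 1/p₁ = 1/0.05667″ = 17.646 pc; d₂ = 1/p₂ = 1/0.04540″ = 22.026 pc.
M₁ = m₁ − 5 log₁₀ d₁ + 5 = 3.63 − 6.2332 + 5 = 2.3968.
M₂ = 5.56 − 6.7147 + 5 = 3.8453.
L₁/L₂ = 10^(0.4(M₂ − M₁)) = 10^(0.4 × 1.4485) = 10^0.57940 = 3.7966.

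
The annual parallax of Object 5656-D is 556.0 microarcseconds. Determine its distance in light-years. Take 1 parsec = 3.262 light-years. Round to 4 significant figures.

5867 light years

p = 556.0 microarcseconds = 0.0005560 arcsec.
d = 1/p = 1/0.0005560 = 1798.6 pc.
In light-years: 1798.6 × 3.262 = 5867 ly.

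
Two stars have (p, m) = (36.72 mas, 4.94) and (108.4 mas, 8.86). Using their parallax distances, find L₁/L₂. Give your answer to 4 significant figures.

L₁/L₂ = 322.3

d₁ = 1/p₁ = 1/0.03672″ = 27.233 pc; d₂ = 1/p₂ = 1/0.1084″ = 9.2251 pc.
M₁ = m₁ − 5 log₁₀ d₁ + 5 = 4.94 − 7.1755 + 5 = 2.7645.
M₂ = 8.86 − 4.8249 + 5 = 9.0351.
L₁/L₂ = 10^(0.4(M₂ − M₁)) = 10^(0.4 × 6.2706) = 10^2.50824 = 322.28.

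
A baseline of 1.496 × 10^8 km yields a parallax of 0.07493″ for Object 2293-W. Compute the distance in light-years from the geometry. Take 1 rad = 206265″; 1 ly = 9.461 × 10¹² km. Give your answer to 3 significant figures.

43.5 ly

θ = 0.07493″ = 0.07493/206265 = 3.6327 × 10^-7 rad.
d = B/θ = (1.496 × 10^8) / (3.6327 × 10^-7) = 4.1181 × 10^14 km = (4.1181 × 10^14) / (9.461 × 10^12) ly = 43.527 ly.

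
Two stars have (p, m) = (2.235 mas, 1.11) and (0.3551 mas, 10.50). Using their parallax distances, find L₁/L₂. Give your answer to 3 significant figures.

d₁ = 1/p₁ = 1/0.002235″ = 447.43 pc; d₂ = 1/p₂ = 1/0.0003551″ = 2816.1 pc.
M₁ = m₁ − 5 log₁₀ d₁ + 5 = 1.11 − 13.2536 + 5 = -7.1436.
M₂ = 10.50 − 17.2482 + 5 = -1.7482.
L₁/L₂ = 10^(0.4(M₂ − M₁)) = 10^(0.4 × 5.3954) = 10^2.15816 = 143.93.

L₁/L₂ = 144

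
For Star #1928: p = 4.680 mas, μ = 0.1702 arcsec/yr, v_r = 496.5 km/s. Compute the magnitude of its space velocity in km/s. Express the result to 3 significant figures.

526 km/s

d = 1/p = 1/0.004680″ = 213.68 pc.
v_t = 4.740 μ d = 4.740 × 0.1702 × 213.68 = 172.39 km/s.
v = √(v_r² + v_t²) = √(496.5² + 172.39²) = √276231 = 525.58 km/s.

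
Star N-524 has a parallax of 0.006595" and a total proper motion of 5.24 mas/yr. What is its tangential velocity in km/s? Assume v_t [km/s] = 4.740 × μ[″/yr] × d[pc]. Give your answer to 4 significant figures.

d = 1/p = 1/0.006595″ = 151.63 pc.
μ = 5.24 mas/yr = 0.00524 ″/yr.
v_t = 4.74 × μ × d = 4.74 × 0.00524 × 151.63 = 3.7661 km/s.

3.766 km/s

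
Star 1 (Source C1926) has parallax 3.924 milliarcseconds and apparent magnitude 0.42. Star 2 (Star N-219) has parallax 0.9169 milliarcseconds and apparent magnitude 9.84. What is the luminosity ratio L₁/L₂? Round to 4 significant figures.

L₁/L₂ = 320.0

d₁ = 1/p₁ = 1/0.003924″ = 254.84 pc; d₂ = 1/p₂ = 1/0.0009169″ = 1090.6 pc.
M₁ = m₁ − 5 log₁₀ d₁ + 5 = 0.42 − 12.0313 + 5 = -6.6113.
M₂ = 9.84 − 15.1883 + 5 = -0.3483.
L₁/L₂ = 10^(0.4(M₂ − M₁)) = 10^(0.4 × 6.2630) = 10^2.50520 = 320.04.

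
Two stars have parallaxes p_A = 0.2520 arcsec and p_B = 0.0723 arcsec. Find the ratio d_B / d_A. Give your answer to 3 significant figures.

Since d = 1/p, d_B/d_A = p_A/p_B.
= 0.2520 / 0.0723 = 3.4855.

3.49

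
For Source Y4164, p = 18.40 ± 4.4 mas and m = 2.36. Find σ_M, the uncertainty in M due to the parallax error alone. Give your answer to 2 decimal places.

σ_M = 0.52 mag

M = m − 5 log₁₀ d + 5 = m + 5 log₁₀ p + 5, so ∂M/∂p = 5/(p ln 10).
σ_M = (5/ln 10) · (σ_p/p) = 2.1715 × 4.4/18.40 = 2.1715 × 0.23913 = 0.51927.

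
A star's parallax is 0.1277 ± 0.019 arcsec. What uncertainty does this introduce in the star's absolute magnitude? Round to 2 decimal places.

σ_M = 0.32 mag

M = m − 5 log₁₀ d + 5 = m + 5 log₁₀ p + 5, so ∂M/∂p = 5/(p ln 10).
σ_M = (5/ln 10) · (σ_p/p) = 2.1715 × 0.019/0.1277 = 2.1715 × 0.14879 = 0.3231.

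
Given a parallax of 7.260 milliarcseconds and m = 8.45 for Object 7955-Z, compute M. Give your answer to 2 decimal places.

d = 1/p = 1/0.007260″ = 137.74 pc.
m − M = 5 log₁₀(137.74) − 5 = 10.6953 − 5 = 5.6953.
M = m − (m − M) = 8.45 − 5.6953 = 2.75.

M = 2.75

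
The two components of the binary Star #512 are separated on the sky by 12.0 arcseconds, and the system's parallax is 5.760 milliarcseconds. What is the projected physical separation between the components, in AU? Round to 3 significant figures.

2080 AU

d = 1/p = 1/0.005760″ = 173.61 pc.
At distance d (pc), an angle of θ arcsec spans θ·d AU: s = 12.0 × 173.61 = 2083.3 AU.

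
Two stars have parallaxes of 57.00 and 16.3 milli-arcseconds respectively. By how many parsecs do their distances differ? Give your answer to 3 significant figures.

d_A = 1/0.05700″ = 17.544 pc; d_B = 1/0.01630″ = 61.35 pc.
|d_B − d_A| = |61.35 − 17.544| = 43.806 pc.

43.8 pc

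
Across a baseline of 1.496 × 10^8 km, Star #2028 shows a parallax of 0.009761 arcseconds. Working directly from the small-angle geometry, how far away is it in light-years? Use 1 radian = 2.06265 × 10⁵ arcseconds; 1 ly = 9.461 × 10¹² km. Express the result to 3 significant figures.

334 ly

θ = 0.009761″ = 0.009761/206265 = 4.7323 × 10^-8 rad.
d = B/θ = (1.496 × 10^8) / (4.7323 × 10^-8) = 3.1613 × 10^15 km = (3.1613 × 10^15) / (9.461 × 10^12) ly = 334.14 ly.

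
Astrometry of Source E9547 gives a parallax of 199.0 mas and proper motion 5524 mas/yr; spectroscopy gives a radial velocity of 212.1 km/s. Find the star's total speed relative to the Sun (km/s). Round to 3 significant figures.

250 km/s

d = 1/p = 1/0.1990″ = 5.0251 pc.
μ = 5524 mas/yr = 5.524 ″/yr.
v_t = 4.740 μ d = 4.740 × 5.524 × 5.0251 = 131.58 km/s.
v = √(v_r² + v_t²) = √(212.1² + 131.58²) = √62299.7 = 249.6 km/s.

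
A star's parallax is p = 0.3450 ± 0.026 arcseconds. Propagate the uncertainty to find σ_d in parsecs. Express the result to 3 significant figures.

0.218 pc

d = 1/p, so σ_d = σ_p / p².
σ_d = 0.0260 / (0.3450)² = 0.0260 / 0.11903 = 0.21843 pc.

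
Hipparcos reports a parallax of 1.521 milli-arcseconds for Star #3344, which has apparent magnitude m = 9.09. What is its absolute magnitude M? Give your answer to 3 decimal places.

M = 0.001

d = 1/p = 1/0.001521″ = 657.46 pc.
m − M = 5 log₁₀(657.46) − 5 = 14.0893 − 5 = 9.0893.
M = m − (m − M) = 9.09 − 9.0893 = 0.001.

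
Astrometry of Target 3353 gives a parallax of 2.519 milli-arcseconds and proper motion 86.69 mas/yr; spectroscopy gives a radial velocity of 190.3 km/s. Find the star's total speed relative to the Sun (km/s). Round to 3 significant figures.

251 km/s

d = 1/p = 1/0.002519″ = 396.98 pc.
μ = 86.69 mas/yr = 0.08669 ″/yr.
v_t = 4.740 μ d = 4.740 × 0.08669 × 396.98 = 163.12 km/s.
v = √(v_r² + v_t²) = √(190.3² + 163.12²) = √62822.2 = 250.64 km/s.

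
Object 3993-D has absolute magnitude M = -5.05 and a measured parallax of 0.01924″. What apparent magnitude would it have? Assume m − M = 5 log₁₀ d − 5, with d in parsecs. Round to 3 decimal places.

d = 1/p = 1/0.01924″ = 51.975 pc.
m − M = 5 log₁₀ d − 5 = 5 log₁₀(51.975) − 5 = 8.5790 − 5 = 3.5790.
m = M + (m − M) = -5.05 + 3.5790 = -1.471.

m = -1.471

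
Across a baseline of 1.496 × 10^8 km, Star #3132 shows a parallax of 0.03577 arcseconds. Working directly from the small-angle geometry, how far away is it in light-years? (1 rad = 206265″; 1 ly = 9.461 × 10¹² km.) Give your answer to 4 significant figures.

θ = 0.03577″ = 0.03577/206265 = 1.7342 × 10^-7 rad.
d = B/θ = (1.496 × 10^8) / (1.7342 × 10^-7) = 8.6265 × 10^14 km = (8.6265 × 10^14) / (9.461 × 10^12) ly = 91.18 ly.

91.18 ly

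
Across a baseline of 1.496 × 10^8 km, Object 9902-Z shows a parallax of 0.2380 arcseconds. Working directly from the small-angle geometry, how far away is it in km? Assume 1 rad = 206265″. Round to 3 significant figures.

1.30 × 10^14 km

θ = 0.2380″ = 0.2380/206265 = 1.1539 × 10^-6 rad.
d = B/θ = (1.496 × 10^8) / (1.1539 × 10^-6) = 1.2965 × 10^14 km.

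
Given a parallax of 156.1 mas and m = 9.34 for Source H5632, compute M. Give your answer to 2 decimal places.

M = 10.31

d = 1/p = 1/0.1561″ = 6.4061 pc.
m − M = 5 log₁₀(6.4061) − 5 = 4.0330 − 5 = -0.9670.
M = m − (m − M) = 9.34 − (-0.9670) = 10.31.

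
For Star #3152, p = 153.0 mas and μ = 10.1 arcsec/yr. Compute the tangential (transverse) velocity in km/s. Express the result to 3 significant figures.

d = 1/p = 1/0.1530″ = 6.5359 pc.
v_t = 4.74 × μ × d = 4.74 × 10.1 × 6.5359 = 312.9 km/s.

313 km/s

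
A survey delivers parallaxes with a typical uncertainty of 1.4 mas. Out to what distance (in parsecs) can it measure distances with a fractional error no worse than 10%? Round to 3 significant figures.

σ_d/d = σ_p/p, so the condition is σ_p/p ≤ 0.10, i.e. p ≥ σ_p/0.10.
p_min = 1.4/0.10 = 14 mas = 0.014 arcsec.
d_max = 1/p_min = 1/0.014 = 71.429 pc.

71.4 pc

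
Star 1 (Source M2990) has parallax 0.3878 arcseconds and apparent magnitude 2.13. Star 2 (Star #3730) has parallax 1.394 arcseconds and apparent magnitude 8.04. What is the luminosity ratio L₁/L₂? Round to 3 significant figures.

L₁/L₂ = 2990

d₁ = 1/p₁ = 1/0.3878″ = 2.5786 pc; d₂ = 1/p₂ = 1/1.394″ = 0.71736 pc.
M₁ = m₁ − 5 log₁₀ d₁ + 5 = 2.13 − 2.0569 + 5 = 5.0731.
M₂ = 8.04 − (-0.7213) + 5 = 13.7613.
L₁/L₂ = 10^(0.4(M₂ − M₁)) = 10^(0.4 × 8.6882) = 10^3.47528 = 2987.3.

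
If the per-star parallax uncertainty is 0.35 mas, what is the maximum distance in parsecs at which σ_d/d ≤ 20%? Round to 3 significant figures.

σ_d/d = σ_p/p, so the condition is σ_p/p ≤ 0.20, i.e. p ≥ σ_p/0.20.
p_min = 0.35/0.20 = 1.75 mas = 0.00175 arcsec.
d_max = 1/p_min = 1/0.00175 = 571.43 pc.

571 pc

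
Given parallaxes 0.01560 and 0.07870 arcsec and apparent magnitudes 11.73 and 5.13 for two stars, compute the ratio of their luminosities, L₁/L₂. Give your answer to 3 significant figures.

L₁/L₂ = 0.0583

d₁ = 1/p₁ = 1/0.01560″ = 64.103 pc; d₂ = 1/p₂ = 1/0.07870″ = 12.706 pc.
M₁ = m₁ − 5 log₁₀ d₁ + 5 = 11.73 − 9.0344 + 5 = 7.6956.
M₂ = 5.13 − 5.5200 + 5 = 4.6100.
L₁/L₂ = 10^(0.4(M₂ − M₁)) = 10^(0.4 × (-3.0856)) = 10^(-1.23424) = 0.058312.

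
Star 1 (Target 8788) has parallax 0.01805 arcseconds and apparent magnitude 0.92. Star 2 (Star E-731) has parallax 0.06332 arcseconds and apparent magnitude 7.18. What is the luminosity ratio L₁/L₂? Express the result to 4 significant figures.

d₁ = 1/p₁ = 1/0.01805″ = 55.402 pc; d₂ = 1/p₂ = 1/0.06332″ = 15.793 pc.
M₁ = m₁ − 5 log₁₀ d₁ + 5 = 0.92 − 8.7176 + 5 = -2.7976.
M₂ = 7.18 − 5.9923 + 5 = 6.1877.
L₁/L₂ = 10^(0.4(M₂ − M₁)) = 10^(0.4 × 8.9853) = 10^3.59412 = 3927.5.

L₁/L₂ = 3928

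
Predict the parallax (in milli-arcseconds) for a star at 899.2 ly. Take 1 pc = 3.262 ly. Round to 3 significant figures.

3.63 mas

d = 899.2 ly ÷ 3.262 = 275.66 pc.
p = 1/d = 1/275.66 = 0.0036277 arcsec.
= 0.0036277 × 1000 = 3.6277 mas.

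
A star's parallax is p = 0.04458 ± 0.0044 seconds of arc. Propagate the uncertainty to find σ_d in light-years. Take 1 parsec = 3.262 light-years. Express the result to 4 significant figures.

d = 1/p, so σ_d = σ_p / p².
σ_d = 0.00440 / (0.04458)² = 0.00440 / 0.0019874 = 2.2139 pc = 2.2139 × 3.262 ly = 7.2217 ly.

7.222 ly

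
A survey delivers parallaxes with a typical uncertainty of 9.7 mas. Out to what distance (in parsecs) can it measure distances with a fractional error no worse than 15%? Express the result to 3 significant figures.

σ_d/d = σ_p/p, so the condition is σ_p/p ≤ 0.15, i.e. p ≥ σ_p/0.15.
p_min = 9.7/0.15 = 64.667 mas = 0.064667 arcsec.
d_max = 1/p_min = 1/0.064667 = 15.464 pc.

15.5 pc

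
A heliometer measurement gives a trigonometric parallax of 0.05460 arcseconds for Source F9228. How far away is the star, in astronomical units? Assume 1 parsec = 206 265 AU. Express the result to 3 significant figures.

d = 1/p = 1/0.05460 = 18.315 pc.
In AU: 18.315 × 206265 = 3.7777 × 10^6 AU.

3.78 × 10^6 AU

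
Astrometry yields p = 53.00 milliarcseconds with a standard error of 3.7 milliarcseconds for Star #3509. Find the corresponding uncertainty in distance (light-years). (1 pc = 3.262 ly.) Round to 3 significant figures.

d = 1/p, so σ_d = σ_p / p².
σ_d = 0.00370 / (0.05300)² = 0.00370 / 0.002809 = 1.3172 pc = 1.3172 × 3.262 ly = 4.2967 ly.

4.30 ly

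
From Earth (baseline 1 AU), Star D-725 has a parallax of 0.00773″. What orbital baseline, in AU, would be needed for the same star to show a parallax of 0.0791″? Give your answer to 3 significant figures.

10.2 AU

Parallax scales linearly with baseline: p ∝ B, so B = p_target / p_Earth × 1 AU.
B = 0.0791 / 0.00773 = 10.233 AU.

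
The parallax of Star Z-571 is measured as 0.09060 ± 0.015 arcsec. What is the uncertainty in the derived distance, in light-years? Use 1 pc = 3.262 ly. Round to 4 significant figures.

5.961 ly

d = 1/p, so σ_d = σ_p / p².
σ_d = 0.0150 / (0.09060)² = 0.0150 / 0.0082084 = 1.8274 pc = 1.8274 × 3.262 ly = 5.961 ly.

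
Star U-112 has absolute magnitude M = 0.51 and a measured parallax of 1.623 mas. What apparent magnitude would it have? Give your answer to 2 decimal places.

m = 9.46

d = 1/p = 1/0.001623″ = 616.14 pc.
m − M = 5 log₁₀ d − 5 = 5 log₁₀(616.14) − 5 = 13.9484 − 5 = 8.9484.
m = M + (m − M) = 0.51 + 8.9484 = 9.46.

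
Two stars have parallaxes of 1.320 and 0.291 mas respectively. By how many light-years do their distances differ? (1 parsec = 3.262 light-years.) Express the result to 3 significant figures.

d_A = 1/0.001320″ = 757.58 pc; d_B = 1/0.0002910″ = 3436.4 pc.
|d_B − d_A| = |3436.4 − 757.58| = 2678.8 pc = 2678.8 × 3.262 ly = 8738.2 ly.

8740 ly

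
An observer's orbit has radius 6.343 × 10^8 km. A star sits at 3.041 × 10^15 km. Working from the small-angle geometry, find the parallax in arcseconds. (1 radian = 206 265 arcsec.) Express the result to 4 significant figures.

0.04302 arcsec

θ ≈ B/d = (6.343 × 10^8) / (3.041 × 10^15) = 2.0858 × 10^-7 rad.
In arcseconds: 2.0858 × 10^-7 × 206265 = 0.043023″.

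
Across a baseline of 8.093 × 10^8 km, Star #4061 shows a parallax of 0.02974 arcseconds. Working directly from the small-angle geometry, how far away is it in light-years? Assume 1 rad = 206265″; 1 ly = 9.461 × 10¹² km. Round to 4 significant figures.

593.3 ly

θ = 0.02974″ = 0.02974/206265 = 1.4418 × 10^-7 rad.
d = B/θ = (8.093 × 10^8) / (1.4418 × 10^-7) = 5.6131 × 10^15 km = (5.6131 × 10^15) / (9.461 × 10^12) ly = 593.29 ly.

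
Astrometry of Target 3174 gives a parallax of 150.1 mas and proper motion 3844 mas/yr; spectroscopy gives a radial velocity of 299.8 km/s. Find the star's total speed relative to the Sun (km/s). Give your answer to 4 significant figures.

d = 1/p = 1/0.1501″ = 6.6622 pc.
μ = 3844 mas/yr = 3.844 ″/yr.
v_t = 4.740 μ d = 4.740 × 3.844 × 6.6622 = 121.39 km/s.
v = √(v_r² + v_t²) = √(299.8² + 121.39²) = √104616 = 323.44 km/s.

323.4 km/s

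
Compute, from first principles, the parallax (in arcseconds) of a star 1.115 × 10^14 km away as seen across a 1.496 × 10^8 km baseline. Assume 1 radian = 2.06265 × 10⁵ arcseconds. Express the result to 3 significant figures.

θ ≈ B/d = (1.496 × 10^8) / (1.115 × 10^14) = 1.3417 × 10^-6 rad.
In arcseconds: 1.3417 × 10^-6 × 206265 = 0.27675″.

0.277 arcsec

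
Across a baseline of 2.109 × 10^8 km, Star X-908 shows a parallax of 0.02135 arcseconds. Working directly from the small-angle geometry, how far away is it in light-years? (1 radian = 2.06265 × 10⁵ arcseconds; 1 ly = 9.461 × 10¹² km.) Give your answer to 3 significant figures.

215 ly

θ = 0.02135″ = 0.02135/206265 = 1.0351 × 10^-7 rad.
d = B/θ = (2.109 × 10^8) / (1.0351 × 10^-7) = 2.0375 × 10^15 km = (2.0375 × 10^15) / (9.461 × 10^12) ly = 215.36 ly.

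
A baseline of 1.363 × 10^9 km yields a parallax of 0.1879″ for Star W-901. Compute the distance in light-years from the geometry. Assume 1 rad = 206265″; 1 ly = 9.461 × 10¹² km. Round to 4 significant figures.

158.1 ly

θ = 0.1879″ = 0.1879/206265 = 9.1096 × 10^-7 rad.
d = B/θ = (1.363 × 10^9) / (9.1096 × 10^-7) = 1.4962 × 10^15 km = (1.4962 × 10^15) / (9.461 × 10^12) ly = 158.14 ly.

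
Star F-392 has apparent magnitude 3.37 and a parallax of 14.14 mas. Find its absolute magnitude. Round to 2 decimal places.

M = -0.88

d = 1/p = 1/0.01414″ = 70.721 pc.
m − M = 5 log₁₀(70.721) − 5 = 9.2477 − 5 = 4.2477.
M = m − (m − M) = 3.37 − 4.2477 = -0.88.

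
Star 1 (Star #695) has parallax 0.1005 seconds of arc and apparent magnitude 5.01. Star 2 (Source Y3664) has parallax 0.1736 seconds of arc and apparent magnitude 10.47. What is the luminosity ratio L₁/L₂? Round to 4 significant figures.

d₁ = 1/p₁ = 1/0.1005″ = 9.9502 pc; d₂ = 1/p₂ = 1/0.1736″ = 5.7604 pc.
M₁ = m₁ − 5 log₁₀ d₁ + 5 = 5.01 − 4.9892 + 5 = 5.0208.
M₂ = 10.47 − 3.8023 + 5 = 11.6677.
L₁/L₂ = 10^(0.4(M₂ − M₁)) = 10^(0.4 × 6.6469) = 10^2.65876 = 455.78.

L₁/L₂ = 455.8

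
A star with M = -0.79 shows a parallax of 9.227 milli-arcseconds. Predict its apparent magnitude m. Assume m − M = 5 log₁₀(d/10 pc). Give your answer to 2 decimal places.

m = 4.38

d = 1/p = 1/0.009227″ = 108.38 pc.
m − M = 5 log₁₀ d − 5 = 5 log₁₀(108.38) − 5 = 10.1747 − 5 = 5.1747.
m = M + (m − M) = -0.79 + 5.1747 = 4.38.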